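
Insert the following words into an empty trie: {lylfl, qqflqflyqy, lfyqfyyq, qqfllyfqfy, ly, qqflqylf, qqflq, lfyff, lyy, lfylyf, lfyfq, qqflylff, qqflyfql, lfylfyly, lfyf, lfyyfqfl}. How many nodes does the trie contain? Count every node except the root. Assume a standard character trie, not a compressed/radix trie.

54

For each word, the new-node count is its length minus the longest prefix already in the trie:
  "lylfl" → 5 new (l, y, l, f, l)
  "qqflqflyqy" → 10 new (q, q, f, l, q, f, l, y, q, y)
  "lfyqfyyq" → prefix "l" already present; 7 new (f, y, q, f, y, y, q)
  "qqfllyfqfy" → prefix "qqfl" already present; 6 new (l, y, f, q, f, y)
  "ly" → prefix "ly" already present; 0 new (none)
  "qqflqylf" → prefix "qqflq" already present; 3 new (y, l, f)
  "qqflq" → prefix "qqflq" already present; 0 new (none)
  "lfyff" → prefix "lfy" already present; 2 new (f, f)
  "lyy" → prefix "ly" already present; 1 new (y)
  "lfylyf" → prefix "lfy" already present; 3 new (l, y, f)
  "lfyfq" → prefix "lfyf" already present; 1 new (q)
  "qqflylff" → prefix "qqfl" already present; 4 new (y, l, f, f)
  "qqflyfql" → prefix "qqfly" already present; 3 new (f, q, l)
  "lfylfyly" → prefix "lfyl" already present; 4 new (f, y, l, y)
  "lfyf" → prefix "lfyf" already present; 0 new (none)
  "lfyyfqfl" → prefix "lfy" already present; 5 new (y, f, q, f, l)
Total nodes = 5 + 10 + 7 + 6 + 0 + 3 + 0 + 2 + 1 + 3 + 1 + 4 + 3 + 4 + 0 + 5 = 54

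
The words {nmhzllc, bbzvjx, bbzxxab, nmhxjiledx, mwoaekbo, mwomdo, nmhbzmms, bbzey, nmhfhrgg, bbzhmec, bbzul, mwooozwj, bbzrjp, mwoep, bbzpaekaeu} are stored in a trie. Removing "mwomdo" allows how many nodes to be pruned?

After clearing the end-marker at "mwomdo", prune upward until reaching a node still needed by another word.
The suffix "mdo" (3 nodes) is used only by "mwomdo"; the node for "mwo" still has the child "a", so pruning stops there.
Nodes removed: 3

3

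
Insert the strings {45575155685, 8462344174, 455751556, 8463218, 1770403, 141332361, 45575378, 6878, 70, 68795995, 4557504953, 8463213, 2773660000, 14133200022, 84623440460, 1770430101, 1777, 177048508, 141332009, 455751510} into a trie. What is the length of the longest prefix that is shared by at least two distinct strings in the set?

Look for the deepest trie node that still has at least two words in its subtree.
e.g. "455751556" and "45575155685" share the prefix "455751556" of length 9; no pair shares a longer one.
Longest shared-prefix length: 9

9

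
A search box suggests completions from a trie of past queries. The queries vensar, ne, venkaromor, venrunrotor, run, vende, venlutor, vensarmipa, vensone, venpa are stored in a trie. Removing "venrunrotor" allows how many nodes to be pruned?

8

After clearing the end-marker at "venrunrotor", prune upward until reaching a node still needed by another word.
The suffix "runrotor" (8 nodes) is used only by "venrunrotor"; the node for "ven" still has the child "s", so pruning stops there.
Nodes removed: 8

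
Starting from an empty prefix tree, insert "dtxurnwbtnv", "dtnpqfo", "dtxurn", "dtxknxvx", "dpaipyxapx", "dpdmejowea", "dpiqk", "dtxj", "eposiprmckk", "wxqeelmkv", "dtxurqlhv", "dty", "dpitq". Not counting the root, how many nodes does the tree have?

69

Insert word by word; a character creates a node only if that edge doesn't already exist:
  "dtxurnwbtnv" → 11 new (d, t, x, u, r, n, w, b, t, n, v)
  "dtnpqfo" → prefix "dt" already present; 5 new (n, p, q, f, o)
  "dtxurn" → prefix "dtxurn" already present; 0 new (none)
  "dtxknxvx" → prefix "dtx" already present; 5 new (k, n, x, v, x)
  "dpaipyxapx" → prefix "d" already present; 9 new (p, a, i, p, y, x, a, p, x)
  "dpdmejowea" → prefix "dp" already present; 8 new (d, m, e, j, o, w, e, a)
  "dpiqk" → prefix "dp" already present; 3 new (i, q, k)
  "dtxj" → prefix "dtx" already present; 1 new (j)
  "eposiprmckk" → 11 new (e, p, o, s, i, p, r, m, c, k, k)
  "wxqeelmkv" → 9 new (w, x, q, e, e, l, m, k, v)
  "dtxurqlhv" → prefix "dtxur" already present; 4 new (q, l, h, v)
  "dty" → prefix "dt" already present; 1 new (y)
  "dpitq" → prefix "dpi" already present; 2 new (t, q)
Total nodes = 11 + 5 + 0 + 5 + 9 + 8 + 3 + 1 + 11 + 9 + 4 + 1 + 2 = 69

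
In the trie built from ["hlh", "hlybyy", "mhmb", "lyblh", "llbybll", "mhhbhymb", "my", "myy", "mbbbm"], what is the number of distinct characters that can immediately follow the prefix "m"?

Walk "m" from the root, arriving at one node.
Distinct next characters after "m": b, h, y.
That node has 3 child edges.

3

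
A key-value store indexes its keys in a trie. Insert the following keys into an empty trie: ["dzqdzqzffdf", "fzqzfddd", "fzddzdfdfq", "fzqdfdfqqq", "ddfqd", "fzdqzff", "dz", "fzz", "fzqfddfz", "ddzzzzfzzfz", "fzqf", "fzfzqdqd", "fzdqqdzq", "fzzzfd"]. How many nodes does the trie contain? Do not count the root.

Trace insertions, counting only characters that open a new branch:
  "dzqdzqzffdf" → 11 new (d, z, q, d, z, q, z, f, f, d, f)
  "fzqzfddd" → 8 new (f, z, q, z, f, d, d, d)
  "fzddzdfdfq" → prefix "fz" already present; 8 new (d, d, z, d, f, d, f, q)
  "fzqdfdfqqq" → prefix "fzq" already present; 7 new (d, f, d, f, q, q, q)
  "ddfqd" → prefix "d" already present; 4 new (d, f, q, d)
  "fzdqzff" → prefix "fzd" already present; 4 new (q, z, f, f)
  "dz" → prefix "dz" already present; 0 new (none)
  "fzz" → prefix "fz" already present; 1 new (z)
  "fzqfddfz" → prefix "fzq" already present; 5 new (f, d, d, f, z)
  "ddzzzzfzzfz" → prefix "dd" already present; 9 new (z, z, z, z, f, z, z, f, z)
  "fzqf" → prefix "fzqf" already present; 0 new (none)
  "fzfzqdqd" → prefix "fz" already present; 6 new (f, z, q, d, q, d)
  "fzdqqdzq" → prefix "fzdq" already present; 4 new (q, d, z, q)
  "fzzzfd" → prefix "fzz" already present; 3 new (z, f, d)
Total nodes = 11 + 8 + 8 + 7 + 4 + 4 + 0 + 1 + 5 + 9 + 0 + 6 + 4 + 3 = 70

70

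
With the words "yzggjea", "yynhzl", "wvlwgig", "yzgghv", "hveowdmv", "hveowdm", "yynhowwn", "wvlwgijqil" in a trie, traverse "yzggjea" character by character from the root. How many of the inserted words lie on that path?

1

Traverse "yzggjea" character by character; count nodes along the way that are marked as word ends.
Prefixes of the query that are stored words: "yzggjea"
Count: 1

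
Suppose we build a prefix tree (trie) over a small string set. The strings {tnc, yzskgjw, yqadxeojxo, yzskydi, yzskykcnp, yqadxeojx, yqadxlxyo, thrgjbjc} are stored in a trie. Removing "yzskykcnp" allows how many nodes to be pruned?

4

After clearing the end-marker at "yzskykcnp", prune upward until reaching a node still needed by another word.
The suffix "kcnp" (4 nodes) is used only by "yzskykcnp"; the node for "yzsky" still has the child "d", so pruning stops there.
Nodes removed: 4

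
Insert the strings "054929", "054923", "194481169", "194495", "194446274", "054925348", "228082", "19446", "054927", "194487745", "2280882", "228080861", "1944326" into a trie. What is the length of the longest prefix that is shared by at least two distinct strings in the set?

The deepest shared node is where two words last agree before diverging.
e.g. "054923" and "054925348" share the prefix "05492" of length 5; no pair shares a longer one.
Longest shared-prefix length: 5

5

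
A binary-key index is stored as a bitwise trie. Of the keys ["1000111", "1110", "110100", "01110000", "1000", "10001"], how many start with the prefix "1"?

5

Traverse to the node for "1", then collect every word in that subtree.
Words under "1": 1000, 10001, 1000111, 110100, 1110
Count: 5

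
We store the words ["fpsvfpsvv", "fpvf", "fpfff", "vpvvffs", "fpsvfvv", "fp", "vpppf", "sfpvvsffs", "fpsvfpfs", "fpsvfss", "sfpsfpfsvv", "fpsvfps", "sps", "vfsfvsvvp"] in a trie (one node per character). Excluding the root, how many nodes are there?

56

Count nodes per top-level branch (shared prefixes stored once):
  'f'-branch (fp, fpfff, fpsvfpfs, fpsvfps, fpsvfpsvv, fpsvfss, fpsvfvv, fpvf): 20 nodes
  's'-branch (sfpsfpfsvv, sfpvvsffs, sps): 18 nodes
  'v'-branch (vfsfvsvvp, vpppf, vpvvffs): 18 nodes
Sum: 56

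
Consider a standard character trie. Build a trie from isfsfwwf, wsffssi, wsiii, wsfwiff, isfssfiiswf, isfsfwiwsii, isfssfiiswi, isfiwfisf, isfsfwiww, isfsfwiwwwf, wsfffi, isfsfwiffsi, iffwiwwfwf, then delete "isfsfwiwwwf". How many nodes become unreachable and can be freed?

After clearing the end-marker at "isfsfwiwwwf", prune upward until reaching a node still needed by another word.
The suffix "wf" (2 nodes) is used only by "isfsfwiwwwf"; "isfsfwiww" is itself a stored word, so pruning stops there.
Nodes removed: 2

2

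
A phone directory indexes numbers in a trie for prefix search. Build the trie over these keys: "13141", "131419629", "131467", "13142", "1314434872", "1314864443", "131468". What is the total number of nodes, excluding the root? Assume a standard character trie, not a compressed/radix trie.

25

Insert word by word; a character creates a node only if that edge doesn't already exist:
  "13141" → 5 new (1, 3, 1, 4, 1)
  "131419629" → prefix "13141" already present; 4 new (9, 6, 2, 9)
  "131467" → prefix "1314" already present; 2 new (6, 7)
  "13142" → prefix "1314" already present; 1 new (2)
  "1314434872" → prefix "1314" already present; 6 new (4, 3, 4, 8, 7, 2)
  "1314864443" → prefix "1314" already present; 6 new (8, 6, 4, 4, 4, 3)
  "131468" → prefix "13146" already present; 1 new (8)
Total nodes = 5 + 4 + 2 + 1 + 6 + 6 + 1 = 25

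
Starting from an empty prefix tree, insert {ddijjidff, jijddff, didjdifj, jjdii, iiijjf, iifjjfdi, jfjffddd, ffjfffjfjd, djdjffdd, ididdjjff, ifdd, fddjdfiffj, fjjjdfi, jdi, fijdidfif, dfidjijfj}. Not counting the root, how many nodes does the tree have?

Count nodes per top-level branch (shared prefixes stored once):
  'd'-branch (ddijjidff, dfidjijfj, didjdifj, djdjffdd): 31 nodes
  'f'-branch (fddjdfiffj, ffjfffjfjd, fijdidfif, fjjjdfi): 33 nodes
  'i'-branch (ididdjjff, ifdd, iifjjfdi, iiijjf): 23 nodes
  'j'-branch (jdi, jfjffddd, jijddff, jjdii): 20 nodes
Sum: 107

107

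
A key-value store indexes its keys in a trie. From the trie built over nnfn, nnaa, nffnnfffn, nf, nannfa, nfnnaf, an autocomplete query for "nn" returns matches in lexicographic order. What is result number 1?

nnaa

Words with prefix "nn", in lexicographic order: "nnaa", "nnfn"
Position 1: nnaa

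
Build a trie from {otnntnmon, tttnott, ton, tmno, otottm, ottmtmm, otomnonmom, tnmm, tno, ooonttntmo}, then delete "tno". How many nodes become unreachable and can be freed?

1

Walk "tno" from the leaf back toward the root, removing each node that no remaining word uses.
The suffix "o" (1 node) is used only by "tno"; the node for "tn" still has the child "m", so pruning stops there.
Nodes removed: 1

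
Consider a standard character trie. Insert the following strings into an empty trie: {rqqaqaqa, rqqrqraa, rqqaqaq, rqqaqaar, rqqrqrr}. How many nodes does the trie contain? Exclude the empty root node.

16

Count nodes per top-level branch (shared prefixes stored once):
  'r'-branch (rqqaqaar, rqqaqaq, rqqaqaqa, rqqrqraa, rqqrqrr): 16 nodes
Sum: 16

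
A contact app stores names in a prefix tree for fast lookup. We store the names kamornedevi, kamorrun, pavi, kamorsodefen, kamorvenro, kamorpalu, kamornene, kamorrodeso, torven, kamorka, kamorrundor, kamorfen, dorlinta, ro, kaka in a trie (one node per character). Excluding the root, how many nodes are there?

67

Insert word by word; a character creates a node only if that edge doesn't already exist:
  "kamornedevi" → 11 new (k, a, m, o, r, n, e, d, e, v, i)
  "kamorrun" → prefix "kamor" already present; 3 new (r, u, n)
  "pavi" → 4 new (p, a, v, i)
  "kamorsodefen" → prefix "kamor" already present; 7 new (s, o, d, e, f, e, n)
  "kamorvenro" → prefix "kamor" already present; 5 new (v, e, n, r, o)
  "kamorpalu" → prefix "kamor" already present; 4 new (p, a, l, u)
  "kamornene" → prefix "kamorne" already present; 2 new (n, e)
  "kamorrodeso" → prefix "kamorr" already present; 5 new (o, d, e, s, o)
  "torven" → 6 new (t, o, r, v, e, n)
  "kamorka" → prefix "kamor" already present; 2 new (k, a)
  "kamorrundor" → prefix "kamorrun" already present; 3 new (d, o, r)
  "kamorfen" → prefix "kamor" already present; 3 new (f, e, n)
  "dorlinta" → 8 new (d, o, r, l, i, n, t, a)
  "ro" → 2 new (r, o)
  "kaka" → prefix "ka" already present; 2 new (k, a)
Total nodes = 11 + 3 + 4 + 7 + 5 + 4 + 2 + 5 + 6 + 2 + 3 + 3 + 8 + 2 + 2 = 67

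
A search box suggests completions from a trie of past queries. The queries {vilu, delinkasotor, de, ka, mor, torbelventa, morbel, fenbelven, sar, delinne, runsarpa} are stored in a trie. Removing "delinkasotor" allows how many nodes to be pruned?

7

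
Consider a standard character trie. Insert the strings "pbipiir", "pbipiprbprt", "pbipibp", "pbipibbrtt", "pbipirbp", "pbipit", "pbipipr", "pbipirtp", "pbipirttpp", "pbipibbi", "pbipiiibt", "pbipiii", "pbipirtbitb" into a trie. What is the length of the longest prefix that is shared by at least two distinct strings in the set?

7

Equivalently: take the maximum, over all pairs, of their longest common prefix length.
e.g. "pbipibbi" and "pbipibbrtt" share the prefix "pbipibb" of length 7; no pair shares a longer one.
Longest shared-prefix length: 7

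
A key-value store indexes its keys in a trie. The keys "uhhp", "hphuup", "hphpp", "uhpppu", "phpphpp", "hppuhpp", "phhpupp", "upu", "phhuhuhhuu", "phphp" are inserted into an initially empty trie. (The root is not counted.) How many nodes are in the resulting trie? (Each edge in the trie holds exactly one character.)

44

For each word, the new-node count is its length minus the longest prefix already in the trie:
  "uhhp" → 4 new (u, h, h, p)
  "hphuup" → 6 new (h, p, h, u, u, p)
  "hphpp" → prefix "hph" already present; 2 new (p, p)
  "uhpppu" → prefix "uh" already present; 4 new (p, p, p, u)
  "phpphpp" → 7 new (p, h, p, p, h, p, p)
  "hppuhpp" → prefix "hp" already present; 5 new (p, u, h, p, p)
  "phhpupp" → prefix "ph" already present; 5 new (h, p, u, p, p)
  "upu" → prefix "u" already present; 2 new (p, u)
  "phhuhuhhuu" → prefix "phh" already present; 7 new (u, h, u, h, h, u, u)
  "phphp" → prefix "php" already present; 2 new (h, p)
Total nodes = 4 + 6 + 2 + 4 + 7 + 5 + 5 + 2 + 7 + 2 = 44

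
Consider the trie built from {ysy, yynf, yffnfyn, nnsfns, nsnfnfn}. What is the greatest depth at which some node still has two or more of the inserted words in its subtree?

1

Look for the deepest trie node that still has at least two words in its subtree.
e.g. "nnsfns" and "nsnfnfn" share the prefix "n" of length 1; no pair shares a longer one.
Longest shared-prefix length: 1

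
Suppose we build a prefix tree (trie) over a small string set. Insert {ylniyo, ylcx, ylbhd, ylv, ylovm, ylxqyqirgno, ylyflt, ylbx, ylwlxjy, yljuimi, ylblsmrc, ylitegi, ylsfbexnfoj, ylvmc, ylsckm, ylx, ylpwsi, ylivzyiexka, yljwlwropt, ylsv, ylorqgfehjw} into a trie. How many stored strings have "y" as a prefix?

Filter for entries beginning with "y":
Words under "y": ylbhd, ylblsmrc, ylbx, ylcx, ylitegi, ylivzyiexka, yljuimi, yljwlwropt, ylniyo, ylorqgfehjw, ylovm, ylpwsi, ylsckm, ylsfbexnfoj, ylsv, ylv, ylvmc, ylwlxjy, ylx, ylxqyqirgno, ylyflt
Count: 21

21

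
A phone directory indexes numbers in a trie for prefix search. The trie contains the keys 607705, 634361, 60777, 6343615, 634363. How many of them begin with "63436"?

Traverse to the node for "63436", then collect every word in that subtree.
Words under "63436": 634361, 6343615, 634363
Count: 3

3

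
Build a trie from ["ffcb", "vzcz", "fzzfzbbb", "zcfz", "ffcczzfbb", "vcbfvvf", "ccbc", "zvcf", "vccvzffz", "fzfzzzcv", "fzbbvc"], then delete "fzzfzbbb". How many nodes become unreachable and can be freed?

6

After clearing the end-marker at "fzzfzbbb", prune upward until reaching a node still needed by another word.
The suffix "zfzbbb" (6 nodes) is used only by "fzzfzbbb"; the node for "fz" still has the child "f", so pruning stops there.
Nodes removed: 6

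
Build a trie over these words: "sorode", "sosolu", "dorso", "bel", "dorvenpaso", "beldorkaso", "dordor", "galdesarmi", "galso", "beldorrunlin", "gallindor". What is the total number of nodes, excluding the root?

59

Insert word by word; a character creates a node only if that edge doesn't already exist:
  "sorode" → 6 new (s, o, r, o, d, e)
  "sosolu" → prefix "so" already present; 4 new (s, o, l, u)
  "dorso" → 5 new (d, o, r, s, o)
  "bel" → 3 new (b, e, l)
  "dorvenpaso" → prefix "dor" already present; 7 new (v, e, n, p, a, s, o)
  "beldorkaso" → prefix "bel" already present; 7 new (d, o, r, k, a, s, o)
  "dordor" → prefix "dor" already present; 3 new (d, o, r)
  "galdesarmi" → 10 new (g, a, l, d, e, s, a, r, m, i)
  "galso" → prefix "gal" already present; 2 new (s, o)
  "beldorrunlin" → prefix "beldor" already present; 6 new (r, u, n, l, i, n)
  "gallindor" → prefix "gal" already present; 6 new (l, i, n, d, o, r)
Total nodes = 6 + 4 + 5 + 3 + 7 + 7 + 3 + 10 + 2 + 6 + 6 = 59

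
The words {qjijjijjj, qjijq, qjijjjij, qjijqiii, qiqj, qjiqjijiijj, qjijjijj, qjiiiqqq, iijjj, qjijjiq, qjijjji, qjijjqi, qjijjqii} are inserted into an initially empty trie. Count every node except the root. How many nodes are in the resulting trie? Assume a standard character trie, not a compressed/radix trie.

Trace insertions, counting only characters that open a new branch:
  "qjijjijjj" → 9 new (q, j, i, j, j, i, j, j, j)
  "qjijq" → prefix "qjij" already present; 1 new (q)
  "qjijjjij" → prefix "qjijj" already present; 3 new (j, i, j)
  "qjijqiii" → prefix "qjijq" already present; 3 new (i, i, i)
  "qiqj" → prefix "q" already present; 3 new (i, q, j)
  "qjiqjijiijj" → prefix "qji" already present; 8 new (q, j, i, j, i, i, j, j)
  "qjijjijj" → prefix "qjijjijj" already present; 0 new (none)
  "qjiiiqqq" → prefix "qji" already present; 5 new (i, i, q, q, q)
  "iijjj" → 5 new (i, i, j, j, j)
  "qjijjiq" → prefix "qjijji" already present; 1 new (q)
  "qjijjji" → prefix "qjijjji" already present; 0 new (none)
  "qjijjqi" → prefix "qjijj" already present; 2 new (q, i)
  "qjijjqii" → prefix "qjijjqi" already present; 1 new (i)
Total nodes = 9 + 1 + 3 + 3 + 3 + 8 + 0 + 5 + 5 + 1 + 0 + 2 + 1 = 41

41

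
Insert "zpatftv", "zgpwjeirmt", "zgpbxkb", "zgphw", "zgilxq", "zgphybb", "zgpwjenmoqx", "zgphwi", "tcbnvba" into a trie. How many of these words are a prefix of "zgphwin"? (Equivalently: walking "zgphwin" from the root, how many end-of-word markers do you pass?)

2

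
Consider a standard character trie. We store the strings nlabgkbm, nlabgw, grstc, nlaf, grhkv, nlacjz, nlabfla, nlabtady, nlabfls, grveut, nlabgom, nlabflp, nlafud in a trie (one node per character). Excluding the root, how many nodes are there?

38

Count nodes per top-level branch (shared prefixes stored once):
  'g'-branch (grhkv, grstc, grveut): 12 nodes
  'n'-branch (nlabfla, nlabflp, nlabfls, nlabgkbm, nlabgom, nlabgw, nlabtady, nlacjz, nlaf, nlafud): 26 nodes
Sum: 38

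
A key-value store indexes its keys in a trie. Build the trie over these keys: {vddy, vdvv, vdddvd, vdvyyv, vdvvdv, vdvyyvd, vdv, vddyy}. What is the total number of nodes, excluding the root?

16

Count nodes per top-level branch (shared prefixes stored once):
  'v'-branch (vdddvd, vddy, vddyy, vdv, vdvv, vdvvdv, vdvyyv, vdvyyvd): 16 nodes
Sum: 16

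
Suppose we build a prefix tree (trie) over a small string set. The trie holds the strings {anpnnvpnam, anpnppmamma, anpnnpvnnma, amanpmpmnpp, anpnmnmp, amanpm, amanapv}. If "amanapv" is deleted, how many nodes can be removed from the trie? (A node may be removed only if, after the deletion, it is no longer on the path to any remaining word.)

3

A node on "amanapv"'s path can go only if nothing else ends at it or branches off below it.
The suffix "apv" (3 nodes) is used only by "amanapv"; the node for "aman" still has the child "p", so pruning stops there.
Nodes removed: 3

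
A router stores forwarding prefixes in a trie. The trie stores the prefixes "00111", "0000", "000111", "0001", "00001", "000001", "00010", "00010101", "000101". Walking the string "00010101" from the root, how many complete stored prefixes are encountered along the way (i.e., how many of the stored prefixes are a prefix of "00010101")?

Check each prefix of "00010101" against the stored set — each match is an end-marker on the path.
Prefixes of the query that are stored words: "0001", "00010", "000101", "00010101"
Count: 4

4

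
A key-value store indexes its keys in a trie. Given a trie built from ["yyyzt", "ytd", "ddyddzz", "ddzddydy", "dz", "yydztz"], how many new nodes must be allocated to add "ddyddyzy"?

Walking "ddyddyzy" from the root, the first 5 characters ("ddydd") follow existing edges; "y" is the first miss.
Each of the 3 remaining characters creates one node.

3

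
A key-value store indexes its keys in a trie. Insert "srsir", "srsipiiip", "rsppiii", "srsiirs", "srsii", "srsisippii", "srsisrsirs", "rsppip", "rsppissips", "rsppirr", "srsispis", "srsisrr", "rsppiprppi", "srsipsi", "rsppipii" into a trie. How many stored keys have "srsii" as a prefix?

2

Filter for entries beginning with "srsii":
Words under "srsii": srsii, srsiirs
Count: 2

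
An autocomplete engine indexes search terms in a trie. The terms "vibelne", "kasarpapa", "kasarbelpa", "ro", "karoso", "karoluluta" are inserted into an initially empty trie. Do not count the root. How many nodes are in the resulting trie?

Trie structure (* marks end of a word):
(root)
├─ k
│  └─ a
│     ├─ r
│     │  └─ o
│     │     ├─ l
│     │     │  └─ u
│     │     │     └─ l
│     │     │        └─ u
│     │     │           └─ t
│     │     │              └─ a *
│     │     └─ s
│     │        └─ o *
│     └─ s
│        └─ a
│           └─ r
│              ├─ b
│              │  └─ e
│              │     └─ l
│              │        └─ p
│              │           └─ a *
│              └─ p
│                 └─ a
│                    └─ p
│                       └─ a *
├─ r
│  └─ o *
└─ v
   └─ i
      └─ b
         └─ e
            └─ l
               └─ n
                  └─ e *
Counting every labelled node above: 33.

33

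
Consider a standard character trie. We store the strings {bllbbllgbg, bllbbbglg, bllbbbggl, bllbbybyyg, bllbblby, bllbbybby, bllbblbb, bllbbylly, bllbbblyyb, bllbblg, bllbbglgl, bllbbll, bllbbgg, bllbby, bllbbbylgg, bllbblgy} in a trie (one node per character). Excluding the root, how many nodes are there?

44

Trace insertions, counting only characters that open a new branch:
  "bllbbllgbg" → 10 new (b, l, l, b, b, l, l, g, b, g)
  "bllbbbglg" → prefix "bllbb" already present; 4 new (b, g, l, g)
  "bllbbbggl" → prefix "bllbbbg" already present; 2 new (g, l)
  "bllbbybyyg" → prefix "bllbb" already present; 5 new (y, b, y, y, g)
  "bllbblby" → prefix "bllbbl" already present; 2 new (b, y)
  "bllbbybby" → prefix "bllbbyb" already present; 2 new (b, y)
  "bllbblbb" → prefix "bllbblb" already present; 1 new (b)
  "bllbbylly" → prefix "bllbby" already present; 3 new (l, l, y)
  "bllbbblyyb" → prefix "bllbbb" already present; 4 new (l, y, y, b)
  "bllbblg" → prefix "bllbbl" already present; 1 new (g)
  "bllbbglgl" → prefix "bllbb" already present; 4 new (g, l, g, l)
  "bllbbll" → prefix "bllbbll" already present; 0 new (none)
  "bllbbgg" → prefix "bllbbg" already present; 1 new (g)
  "bllbby" → prefix "bllbby" already present; 0 new (none)
  "bllbbbylgg" → prefix "bllbbb" already present; 4 new (y, l, g, g)
  "bllbblgy" → prefix "bllbblg" already present; 1 new (y)
Total nodes = 10 + 4 + 2 + 5 + 2 + 2 + 1 + 3 + 4 + 1 + 4 + 0 + 1 + 0 + 4 + 1 = 44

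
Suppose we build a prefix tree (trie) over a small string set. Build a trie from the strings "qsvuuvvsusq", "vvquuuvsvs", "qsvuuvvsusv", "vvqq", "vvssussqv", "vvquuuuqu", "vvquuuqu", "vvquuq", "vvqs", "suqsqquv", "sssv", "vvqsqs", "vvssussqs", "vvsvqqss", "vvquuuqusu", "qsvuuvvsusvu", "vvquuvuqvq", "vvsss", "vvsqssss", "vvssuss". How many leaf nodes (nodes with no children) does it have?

16

Leaves are exactly the stored words that no other stored word extends.
Those words: "qsvuuvvsusq", "qsvuuvvsusvu", "sssv", "suqsqquv", "vvqq", "vvqsqs", "vvquuq", "vvquuuqusu", "vvquuuuqu", "vvquuuvsvs", "vvquuvuqvq", "vvsqssss", "vvsss", "vvssussqs", "vvssussqv", "vvsvqqss"
Leaf count: 16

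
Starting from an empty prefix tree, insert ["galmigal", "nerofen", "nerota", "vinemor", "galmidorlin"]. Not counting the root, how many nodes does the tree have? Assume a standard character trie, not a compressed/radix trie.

30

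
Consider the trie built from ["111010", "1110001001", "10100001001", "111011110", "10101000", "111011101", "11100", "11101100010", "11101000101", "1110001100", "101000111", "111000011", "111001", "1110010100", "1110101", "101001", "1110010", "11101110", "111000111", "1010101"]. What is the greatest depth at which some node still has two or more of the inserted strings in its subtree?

8

Look for the deepest trie node that still has at least two words in its subtree.
e.g. "1110001100" and "111000111" share the prefix "11100011" of length 8; no pair shares a longer one.
Longest shared-prefix length: 8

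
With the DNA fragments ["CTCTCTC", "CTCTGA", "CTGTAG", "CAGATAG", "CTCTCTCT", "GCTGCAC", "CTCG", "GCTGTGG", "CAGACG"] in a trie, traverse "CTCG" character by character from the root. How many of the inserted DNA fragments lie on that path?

1

Walk "CTCG" from the root; an end-of-word marker is hit whenever a stored word is a prefix of "CTCG".
Prefixes of the query that are stored words: "CTCG"
Count: 1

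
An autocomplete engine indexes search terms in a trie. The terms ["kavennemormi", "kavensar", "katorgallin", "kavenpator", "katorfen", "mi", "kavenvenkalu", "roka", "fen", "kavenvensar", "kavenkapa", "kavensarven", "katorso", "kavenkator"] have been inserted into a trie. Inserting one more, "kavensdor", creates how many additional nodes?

3

Walking "kavensdor" from the root, the first 6 characters ("kavens") follow existing edges; "d" is the first miss.
So 9 − 6 = 3 new nodes.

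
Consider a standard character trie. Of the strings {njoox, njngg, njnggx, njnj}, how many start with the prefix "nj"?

4

Traverse to the node for "nj", then collect every word in that subtree.
Matches: "njngg", "njnggx", "njnj", "njoox"
Count: 4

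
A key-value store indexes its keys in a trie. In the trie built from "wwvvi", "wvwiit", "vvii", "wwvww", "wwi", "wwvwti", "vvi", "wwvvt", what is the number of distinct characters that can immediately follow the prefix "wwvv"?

2

Follow the path "wwvv" to its node, then look at its outgoing edges.
Distinct next characters after "wwvv": i, t.
That node has 2 child edges.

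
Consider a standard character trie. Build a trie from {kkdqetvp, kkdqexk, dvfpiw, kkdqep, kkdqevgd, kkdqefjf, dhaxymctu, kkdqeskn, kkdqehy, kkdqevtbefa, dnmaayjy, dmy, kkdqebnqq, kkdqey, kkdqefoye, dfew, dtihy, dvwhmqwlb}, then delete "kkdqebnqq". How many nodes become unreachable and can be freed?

A node on "kkdqebnqq"'s path can go only if nothing else ends at it or branches off below it.
The suffix "bnqq" (4 nodes) is used only by "kkdqebnqq"; the node for "kkdqe" still has the child "t", so pruning stops there.
Nodes removed: 4

4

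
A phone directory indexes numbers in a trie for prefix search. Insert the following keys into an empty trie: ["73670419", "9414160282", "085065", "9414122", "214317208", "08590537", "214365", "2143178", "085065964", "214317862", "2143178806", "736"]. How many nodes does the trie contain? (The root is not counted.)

Insert word by word; a character creates a node only if that edge doesn't already exist:
  "73670419" → 8 new (7, 3, 6, 7, 0, 4, 1, 9)
  "9414160282" → 10 new (9, 4, 1, 4, 1, 6, 0, 2, 8, 2)
  "085065" → 6 new (0, 8, 5, 0, 6, 5)
  "9414122" → prefix "94141" already present; 2 new (2, 2)
  "214317208" → 9 new (2, 1, 4, 3, 1, 7, 2, 0, 8)
  "08590537" → prefix "085" already present; 5 new (9, 0, 5, 3, 7)
  "214365" → prefix "2143" already present; 2 new (6, 5)
  "2143178" → prefix "214317" already present; 1 new (8)
  "085065964" → prefix "085065" already present; 3 new (9, 6, 4)
  "214317862" → prefix "2143178" already present; 2 new (6, 2)
  "2143178806" → prefix "2143178" already present; 3 new (8, 0, 6)
  "736" → prefix "736" already present; 0 new (none)
Total nodes = 8 + 10 + 6 + 2 + 9 + 5 + 2 + 1 + 3 + 2 + 3 + 0 = 51

51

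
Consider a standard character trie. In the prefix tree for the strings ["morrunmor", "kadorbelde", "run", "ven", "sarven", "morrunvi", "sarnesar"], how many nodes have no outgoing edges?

Leaves are exactly the stored words that no other stored word extends.
Those words: "kadorbelde", "morrunmor", "morrunvi", "run", "sarnesar", "sarven", "ven"
Leaf count: 7

7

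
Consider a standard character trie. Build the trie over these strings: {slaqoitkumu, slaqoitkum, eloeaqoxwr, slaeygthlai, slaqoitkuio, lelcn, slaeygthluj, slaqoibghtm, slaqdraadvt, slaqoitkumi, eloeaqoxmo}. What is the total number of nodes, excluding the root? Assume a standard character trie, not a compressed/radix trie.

53

Insert word by word; a character creates a node only if that edge doesn't already exist:
  "slaqoitkumu" → 11 new (s, l, a, q, o, i, t, k, u, m, u)
  "slaqoitkum" → prefix "slaqoitkum" already present; 0 new (none)
  "eloeaqoxwr" → 10 new (e, l, o, e, a, q, o, x, w, r)
  "slaeygthlai" → prefix "sla" already present; 8 new (e, y, g, t, h, l, a, i)
  "slaqoitkuio" → prefix "slaqoitku" already present; 2 new (i, o)
  "lelcn" → 5 new (l, e, l, c, n)
  "slaeygthluj" → prefix "slaeygthl" already present; 2 new (u, j)
  "slaqoibghtm" → prefix "slaqoi" already present; 5 new (b, g, h, t, m)
  "slaqdraadvt" → prefix "slaq" already present; 7 new (d, r, a, a, d, v, t)
  "slaqoitkumi" → prefix "slaqoitkum" already present; 1 new (i)
  "eloeaqoxmo" → prefix "eloeaqox" already present; 2 new (m, o)
Total nodes = 11 + 0 + 10 + 8 + 2 + 5 + 2 + 5 + 7 + 1 + 2 = 53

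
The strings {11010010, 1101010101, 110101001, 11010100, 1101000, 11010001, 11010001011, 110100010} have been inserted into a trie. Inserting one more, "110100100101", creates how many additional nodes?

4

"11010010" is already a path in the trie; the remaining "0101" must be added.
New nodes needed: |"110100100101"| − 8 = 12 − 8 = 4.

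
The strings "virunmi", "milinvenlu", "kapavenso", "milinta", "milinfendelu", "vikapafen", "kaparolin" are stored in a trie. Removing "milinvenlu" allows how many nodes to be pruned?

After clearing the end-marker at "milinvenlu", prune upward until reaching a node still needed by another word.
The suffix "venlu" (5 nodes) is used only by "milinvenlu"; the node for "milin" still has the child "t", so pruning stops there.
Nodes removed: 5

5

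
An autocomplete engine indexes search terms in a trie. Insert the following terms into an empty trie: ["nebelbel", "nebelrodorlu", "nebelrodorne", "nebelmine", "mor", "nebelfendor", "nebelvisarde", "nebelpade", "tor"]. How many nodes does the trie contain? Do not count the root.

44

Insert word by word; a character creates a node only if that edge doesn't already exist:
  "nebelbel" → 8 new (n, e, b, e, l, b, e, l)
  "nebelrodorlu" → prefix "nebel" already present; 7 new (r, o, d, o, r, l, u)
  "nebelrodorne" → prefix "nebelrodor" already present; 2 new (n, e)
  "nebelmine" → prefix "nebel" already present; 4 new (m, i, n, e)
  "mor" → 3 new (m, o, r)
  "nebelfendor" → prefix "nebel" already present; 6 new (f, e, n, d, o, r)
  "nebelvisarde" → prefix "nebel" already present; 7 new (v, i, s, a, r, d, e)
  "nebelpade" → prefix "nebel" already present; 4 new (p, a, d, e)
  "tor" → 3 new (t, o, r)
Total nodes = 8 + 7 + 2 + 4 + 3 + 6 + 7 + 4 + 3 = 44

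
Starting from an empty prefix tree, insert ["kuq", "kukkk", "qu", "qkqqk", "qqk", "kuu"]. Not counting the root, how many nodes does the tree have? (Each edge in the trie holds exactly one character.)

15

Count nodes per top-level branch (shared prefixes stored once):
  'k'-branch (kukkk, kuq, kuu): 7 nodes
  'q'-branch (qkqqk, qqk, qu): 8 nodes
Sum: 15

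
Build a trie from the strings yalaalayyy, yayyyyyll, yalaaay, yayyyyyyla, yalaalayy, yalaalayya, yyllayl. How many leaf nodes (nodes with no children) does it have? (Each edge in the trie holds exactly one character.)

6

Leaves are exactly the stored words that no other stored word extends.
Those words: "yalaaay", "yalaalayya", "yalaalayyy", "yayyyyyll", "yayyyyyyla", "yyllayl"
Leaf count: 6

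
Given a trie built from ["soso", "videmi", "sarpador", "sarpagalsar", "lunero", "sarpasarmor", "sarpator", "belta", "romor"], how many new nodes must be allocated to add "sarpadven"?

The longest prefix of "sarpadven" already in the trie is "sarpad" (length 6).
Each of the 3 remaining characters creates one node.

3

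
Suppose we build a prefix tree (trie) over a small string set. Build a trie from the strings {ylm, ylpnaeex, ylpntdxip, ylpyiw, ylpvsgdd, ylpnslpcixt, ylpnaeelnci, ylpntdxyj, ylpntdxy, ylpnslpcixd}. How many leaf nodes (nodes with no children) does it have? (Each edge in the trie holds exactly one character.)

9

Leaves are exactly the stored words that no other stored word extends.
Those words: "ylm", "ylpnaeelnci", "ylpnaeex", "ylpnslpcixd", "ylpnslpcixt", "ylpntdxip", "ylpntdxyj", "ylpvsgdd", "ylpyiw"
Leaf count: 9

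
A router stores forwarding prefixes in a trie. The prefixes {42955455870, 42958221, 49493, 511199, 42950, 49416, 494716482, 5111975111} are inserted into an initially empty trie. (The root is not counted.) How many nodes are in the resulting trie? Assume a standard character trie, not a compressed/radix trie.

Insert word by word; a character creates a node only if that edge doesn't already exist:
  "42955455870" → 11 new (4, 2, 9, 5, 5, 4, 5, 5, 8, 7, 0)
  "42958221" → prefix "4295" already present; 4 new (8, 2, 2, 1)
  "49493" → prefix "4" already present; 4 new (9, 4, 9, 3)
  "511199" → 6 new (5, 1, 1, 1, 9, 9)
  "42950" → prefix "4295" already present; 1 new (0)
  "49416" → prefix "494" already present; 2 new (1, 6)
  "494716482" → prefix "494" already present; 6 new (7, 1, 6, 4, 8, 2)
  "5111975111" → prefix "51119" already present; 5 new (7, 5, 1, 1, 1)
Total nodes = 11 + 4 + 4 + 6 + 1 + 2 + 6 + 5 = 39

39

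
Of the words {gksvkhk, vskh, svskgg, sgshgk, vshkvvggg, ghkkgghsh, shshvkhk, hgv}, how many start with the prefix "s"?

Filter for entries beginning with "s":
Words under "s": sgshgk, shshvkhk, svskgg
Count: 3

3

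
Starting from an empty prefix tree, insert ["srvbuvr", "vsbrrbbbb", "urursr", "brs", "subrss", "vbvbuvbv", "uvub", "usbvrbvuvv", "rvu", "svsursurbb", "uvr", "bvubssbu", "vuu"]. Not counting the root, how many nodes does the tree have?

Insert word by word; a character creates a node only if that edge doesn't already exist:
  "srvbuvr" → 7 new (s, r, v, b, u, v, r)
  "vsbrrbbbb" → 9 new (v, s, b, r, r, b, b, b, b)
  "urursr" → 6 new (u, r, u, r, s, r)
  "brs" → 3 new (b, r, s)
  "subrss" → prefix "s" already present; 5 new (u, b, r, s, s)
  "vbvbuvbv" → prefix "v" already present; 7 new (b, v, b, u, v, b, v)
  "uvub" → prefix "u" already present; 3 new (v, u, b)
  "usbvrbvuvv" → prefix "u" already present; 9 new (s, b, v, r, b, v, u, v, v)
  "rvu" → 3 new (r, v, u)
  "svsursurbb" → prefix "s" already present; 9 new (v, s, u, r, s, u, r, b, b)
  "uvr" → prefix "uv" already present; 1 new (r)
  "bvubssbu" → prefix "b" already present; 7 new (v, u, b, s, s, b, u)
  "vuu" → prefix "v" already present; 2 new (u, u)
Total nodes = 7 + 9 + 6 + 3 + 5 + 7 + 3 + 9 + 3 + 9 + 1 + 7 + 2 = 71

71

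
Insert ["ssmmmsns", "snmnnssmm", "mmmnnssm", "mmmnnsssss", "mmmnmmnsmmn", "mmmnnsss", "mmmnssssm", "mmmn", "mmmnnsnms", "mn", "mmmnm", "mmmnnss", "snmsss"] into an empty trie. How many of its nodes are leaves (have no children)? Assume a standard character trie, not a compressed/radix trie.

Leaves are exactly the stored words that no other stored word extends.
Those words: "mmmnmmnsmmn", "mmmnnsnms", "mmmnnssm", "mmmnnsssss", "mmmnssssm", "mn", "snmnnssmm", "snmsss", "ssmmmsns"
Leaf count: 9

9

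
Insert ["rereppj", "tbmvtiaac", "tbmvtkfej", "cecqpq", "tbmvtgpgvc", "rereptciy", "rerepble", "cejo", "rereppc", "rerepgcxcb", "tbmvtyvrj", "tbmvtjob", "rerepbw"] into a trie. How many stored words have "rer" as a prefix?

6

Filter for entries beginning with "rer":
Matches: "rerepble", "rerepbw", "rerepgcxcb", "rereppc", "rereppj", "rereptciy"
Count: 6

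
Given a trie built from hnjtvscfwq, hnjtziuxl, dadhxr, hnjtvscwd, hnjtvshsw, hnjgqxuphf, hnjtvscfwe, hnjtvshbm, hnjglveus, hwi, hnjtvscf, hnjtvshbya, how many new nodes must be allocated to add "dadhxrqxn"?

3

"dadhxr" is already a path in the trie; the remaining "qxn" must be added.
New nodes needed: |"dadhxrqxn"| − 6 = 9 − 6 = 3.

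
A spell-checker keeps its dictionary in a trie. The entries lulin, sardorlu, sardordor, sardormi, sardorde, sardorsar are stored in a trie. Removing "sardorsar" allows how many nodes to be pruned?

3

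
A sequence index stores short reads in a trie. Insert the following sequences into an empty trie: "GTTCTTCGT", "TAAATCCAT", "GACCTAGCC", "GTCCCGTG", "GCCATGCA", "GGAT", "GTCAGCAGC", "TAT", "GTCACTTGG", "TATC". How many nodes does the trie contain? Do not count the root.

55

For each word, the new-node count is its length minus the longest prefix already in the trie:
  "GTTCTTCGT" → 9 new (G, T, T, C, T, T, C, G, T)
  "TAAATCCAT" → 9 new (T, A, A, A, T, C, C, A, T)
  "GACCTAGCC" → prefix "G" already present; 8 new (A, C, C, T, A, G, C, C)
  "GTCCCGTG" → prefix "GT" already present; 6 new (C, C, C, G, T, G)
  "GCCATGCA" → prefix "G" already present; 7 new (C, C, A, T, G, C, A)
  "GGAT" → prefix "G" already present; 3 new (G, A, T)
  "GTCAGCAGC" → prefix "GTC" already present; 6 new (A, G, C, A, G, C)
  "TAT" → prefix "TA" already present; 1 new (T)
  "GTCACTTGG" → prefix "GTCA" already present; 5 new (C, T, T, G, G)
  "TATC" → prefix "TAT" already present; 1 new (C)
Total nodes = 9 + 9 + 8 + 6 + 7 + 3 + 6 + 1 + 5 + 1 = 55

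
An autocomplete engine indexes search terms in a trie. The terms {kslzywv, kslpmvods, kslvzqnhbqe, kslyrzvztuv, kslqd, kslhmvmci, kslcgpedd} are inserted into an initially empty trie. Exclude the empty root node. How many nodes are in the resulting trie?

43

Insert word by word; a character creates a node only if that edge doesn't already exist:
  "kslzywv" → 7 new (k, s, l, z, y, w, v)
  "kslpmvods" → prefix "ksl" already present; 6 new (p, m, v, o, d, s)
  "kslvzqnhbqe" → prefix "ksl" already present; 8 new (v, z, q, n, h, b, q, e)
  "kslyrzvztuv" → prefix "ksl" already present; 8 new (y, r, z, v, z, t, u, v)
  "kslqd" → prefix "ksl" already present; 2 new (q, d)
  "kslhmvmci" → prefix "ksl" already present; 6 new (h, m, v, m, c, i)
  "kslcgpedd" → prefix "ksl" already present; 6 new (c, g, p, e, d, d)
Total nodes = 7 + 6 + 8 + 8 + 2 + 6 + 6 = 43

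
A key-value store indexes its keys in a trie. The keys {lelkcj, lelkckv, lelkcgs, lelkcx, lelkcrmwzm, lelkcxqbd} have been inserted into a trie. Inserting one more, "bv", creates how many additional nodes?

2

No existing word starts with "b", so every character of "bv" needs a new node.
2 − 0 = 2 new nodes.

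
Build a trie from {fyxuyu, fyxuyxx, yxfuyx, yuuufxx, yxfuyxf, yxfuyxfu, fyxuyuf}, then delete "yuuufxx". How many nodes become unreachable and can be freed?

After clearing the end-marker at "yuuufxx", prune upward until reaching a node still needed by another word.
The suffix "uuufxx" (6 nodes) is used only by "yuuufxx"; the node for "y" still has the child "x", so pruning stops there.
Nodes removed: 6

6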